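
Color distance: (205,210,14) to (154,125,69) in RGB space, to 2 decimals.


d = √[(R₁-R₂)² + (G₁-G₂)² + (B₁-B₂)²]
d = √[(205-154)² + (210-125)² + (14-69)²]
d = √[2601 + 7225 + 3025]
d = √12851
d ≈ 113.36


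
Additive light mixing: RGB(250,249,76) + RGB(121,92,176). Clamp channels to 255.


Additive: each channel = min(255, C₁+C₂)
R: 250+121 = 371 → 255
G: 249+92 = 341 → 255
B: 76+176 = 252 → 252
= RGB(255, 255, 252)


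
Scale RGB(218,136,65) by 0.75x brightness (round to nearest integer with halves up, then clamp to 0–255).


Multiply each channel by 0.75, round half up, clamp to [0, 255]
R: 218×0.75 = 163.5 → round → 164
G: 136×0.75 = 102
B: 65×0.75 = 48.75 → round → 49
= RGB(164, 102, 49)


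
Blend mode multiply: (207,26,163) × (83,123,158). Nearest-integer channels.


Multiply: C = A×B/255, rounded to nearest integer
R: 207×83/255 = 17181/255 ≈ 67.376 → 67
G: 26×123/255 = 3198/255 ≈ 12.541 → 13
B: 163×158/255 = 25754/255 ≈ 100.996 → 101
= RGB(67, 13, 101)


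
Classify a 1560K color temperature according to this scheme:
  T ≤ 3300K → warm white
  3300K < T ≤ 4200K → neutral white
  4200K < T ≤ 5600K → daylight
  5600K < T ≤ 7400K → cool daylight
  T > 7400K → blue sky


Temperature: 1560K
1560K ≤ 3300K → warm white
Classification: warm white


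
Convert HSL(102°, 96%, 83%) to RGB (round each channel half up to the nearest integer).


H=102°, S=0.96, L=0.83
C = (1-|2L-1|)×S = (1-|0.66|)×0.96 = 0.3264
H' = H/60 = 102/60 ≈ 1.7000; X = C×(1-|H' mod 2 - 1|) = 0.09792
m = L - C/2 = 0.83 - 0.1632 = 0.6668
Sector ⌊H'⌋ = 1 → (R',G',B') = (0.09792, 0.3264, 0.0)
RGB = ((R'+m)×255, (G'+m)×255, (B'+m)×255) = (195.0036, 253.266, 170.034)
Round half up → RGB(195, 253, 170)


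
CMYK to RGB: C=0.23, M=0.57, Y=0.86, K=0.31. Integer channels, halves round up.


R = 255 × (1-C) × (1-K) = 255 × 0.77 × 0.69 = 135.4815 → 135
G = 255 × (1-M) × (1-K) = 255 × 0.43 × 0.69 = 75.6585 → 76
B = 255 × (1-Y) × (1-K) = 255 × 0.14 × 0.69 = 24.633 → 25
= RGB(135, 76, 25)


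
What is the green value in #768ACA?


Color: #768ACA
R = 76 = 118
G = 8A = 138
B = CA = 202
Green = 138


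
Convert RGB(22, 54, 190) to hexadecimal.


R = 22 → 16 (hex)
G = 54 → 36 (hex)
B = 190 → BE (hex)
Hex = #1636BE


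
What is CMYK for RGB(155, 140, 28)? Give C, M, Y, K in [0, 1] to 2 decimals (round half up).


R'=155/255≈0.6078, G'=140/255≈0.5490, B'=28/255≈0.1098
K = 1 - max(R',G',B') = 1 - 155/255 = 100/255 = 0.39215… → 0.39
(1-R'-K)/(1-K) simplifies to (max-R)/max with max = 155:
C = (155-155)/155 = 0/155 = 0 → 0.00
M = (155-140)/155 = 15/155 = 0.09677… → 0.10
Y = (155-28)/155 = 127/155 = 0.81935… → 0.82
= CMYK(0.00, 0.10, 0.82, 0.39)


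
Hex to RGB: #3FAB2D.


3F → 63 (R)
AB → 171 (G)
2D → 45 (B)
= RGB(63, 171, 45)


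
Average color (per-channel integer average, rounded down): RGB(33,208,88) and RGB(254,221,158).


Midpoint: each channel = ⌊(C₁+C₂)/2⌋
R: ⌊(33+254)/2⌋ = 143
G: ⌊(208+221)/2⌋ = 214
B: ⌊(88+158)/2⌋ = 123
= RGB(143, 214, 123)


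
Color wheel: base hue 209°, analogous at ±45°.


Base hue: 209°
Left analog: (209 - 45) mod 360 = 164°
Right analog: (209 + 45) mod 360 = 254°
Analogous hues = 164° and 254°


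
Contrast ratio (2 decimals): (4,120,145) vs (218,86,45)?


Linearize each sRGB channel c=v/255: c/12.92 if c ≤ 0.04045 else ((c+0.055)/1.055)^2.4
L = 0.2126×R_lin + 0.7152×G_lin + 0.0722×B_lin
Color 1 (4,120,145):
  R=4: 4/255≈0.0157 ≤ 0.04045 → 0.0157/12.92 ≈ 0.00121
  G=120: 120/255≈0.4706 > 0.04045 → ((0.4706+0.055)/1.055)^2.4 ≈ 0.18782
  B=145: 145/255≈0.5686 > 0.04045 → ((0.5686+0.055)/1.055)^2.4 ≈ 0.28315
  L1 = 0.2126×0.00121 + 0.7152×0.18782 + 0.0722×0.28315 ≈ 0.15503
Color 2 (218,86,45):
  R=218: 218/255≈0.8549 > 0.04045 → ((0.8549+0.055)/1.055)^2.4 ≈ 0.70110
  G=86: 86/255≈0.3373 > 0.04045 → ((0.3373+0.055)/1.055)^2.4 ≈ 0.09306
  B=45: 45/255≈0.1765 > 0.04045 → ((0.1765+0.055)/1.055)^2.4 ≈ 0.02624
  L2 = 0.2126×0.70110 + 0.7152×0.09306 + 0.0722×0.02624 ≈ 0.21750
Lighter = 0.21750, Darker = 0.15503
Ratio = (L_lighter + 0.05) / (L_darker + 0.05)
Ratio = (0.21750 + 0.05) / (0.15503 + 0.05) = 0.26750 / 0.20503 ≈ 1.3047
Ratio ≈ 1.30:1


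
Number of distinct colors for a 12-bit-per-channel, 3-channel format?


Total bits = 12 bits/channel × 3 channels = 36 bits
Distinct colors = 2^36
= 68,719,476,736 colors


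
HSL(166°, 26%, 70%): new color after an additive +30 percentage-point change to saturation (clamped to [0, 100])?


Original S = 26%
Adjustment = +30 percentage points
New S = 26 + (30) = 56
Clamp to [0, 100] → 56
= HSL(166°, 56%, 70%)


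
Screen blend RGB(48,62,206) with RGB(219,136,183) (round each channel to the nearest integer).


Screen: C = 255 - (255-A)×(255-B)/255, rounded to nearest integer
R: 255 - (255-48)×(255-219)/255 = 255 - 7452/255 ≈ 255 - 29.224 = 225.776 → 226
G: 255 - (255-62)×(255-136)/255 = 255 - 22967/255 ≈ 255 - 90.067 = 164.933 → 165
B: 255 - (255-206)×(255-183)/255 = 255 - 3528/255 ≈ 255 - 13.835 = 241.165 → 241
= RGB(226, 165, 241)


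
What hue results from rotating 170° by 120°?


New hue = (H + rotation) mod 360
New hue = (170 + 120) mod 360
= 290 mod 360
= 290°


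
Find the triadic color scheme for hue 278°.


Triadic: equally spaced at 120° intervals
H1 = 278°
H2 = (278 + 120) mod 360 = 38°
H3 = (278 + 240) mod 360 = 158°
Triadic = 278°, 38°, 158°


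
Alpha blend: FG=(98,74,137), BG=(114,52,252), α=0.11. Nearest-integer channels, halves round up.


C = α×F + (1-α)×B, with 1-α = 0.89
R: 0.11×98 + 0.89×114 = 10.78 + 101.46 = 112.24 → 112
G: 0.11×74 + 0.89×52 = 8.14 + 46.28 = 54.42 → 54
B: 0.11×137 + 0.89×252 = 15.07 + 224.28 = 239.35 → 239
= RGB(112, 54, 239)


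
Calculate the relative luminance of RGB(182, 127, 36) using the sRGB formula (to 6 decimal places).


Linearize each channel (sRGB transfer function): c = v/255; c_lin = c/12.92 if c ≤ 0.04045, else ((c+0.055)/1.055)^2.4
  R: 182/255 ≈ 0.713725 > 0.04045 → ((0.713725+0.055)/1.055)^2.4 ≈ 0.467784
  G: 127/255 ≈ 0.498039 > 0.04045 → ((0.498039+0.055)/1.055)^2.4 ≈ 0.212231
  B: 36/255 ≈ 0.141176 > 0.04045 → ((0.141176+0.055)/1.055)^2.4 ≈ 0.017642
R_lin = 0.467784, G_lin = 0.212231, B_lin = 0.017642
L = 0.2126×R + 0.7152×G + 0.0722×B
L = 0.2126×0.467784 + 0.7152×0.212231 + 0.0722×0.017642
L ≈ 0.252512


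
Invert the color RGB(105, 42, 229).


Invert: (255-R, 255-G, 255-B)
R: 255-105 = 150
G: 255-42 = 213
B: 255-229 = 26
= RGB(150, 213, 26)


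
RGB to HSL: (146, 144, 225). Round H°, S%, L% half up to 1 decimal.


Normalize: R'=146/255≈0.5725, G'=144/255≈0.5647, B'=225/255≈0.8824
Max=225/255, Min=144/255, Δ=Max-Min=81/255
L = (Max+Min)/2 = (225+144)/510 = 369/510 = 0.72352… → L = 72.4%
L > 0.5 → S = Δ/(2-Max-Min) = 81/(510-225-144) = 81/141 = 0.57446… → S = 57.4%
(the 1/255 factors cancel in S and H, so raw channel differences can be used)
Max is B' → H = 60 × ((R-G)/Δ + 4) = 60 × ((146-144)/81 + 4)
  2/81 + 4 = 0.0246… + 4 = 4.0246…
  H = 60 × 4.0246… = 241.481…° → H = 241.5°
= HSL(241.5°, 57.4%, 72.4%)


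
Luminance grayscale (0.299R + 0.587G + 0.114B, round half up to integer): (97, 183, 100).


Gray = 0.299×R + 0.587×G + 0.114×B
Gray = 0.299×97 + 0.587×183 + 0.114×100
Gray = 29.003 + 107.421 + 11.400
Gray = 147.824 → round half up → 148
Gray = 148


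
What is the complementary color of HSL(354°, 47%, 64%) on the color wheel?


Complement = opposite side of color wheel = hue + 180°
H' = (354 + 180) mod 360 = 174°
S and L unchanged.
= HSL(174°, 47%, 64%)


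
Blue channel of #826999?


Color: #826999
R = 82 = 130
G = 69 = 105
B = 99 = 153
Blue = 153


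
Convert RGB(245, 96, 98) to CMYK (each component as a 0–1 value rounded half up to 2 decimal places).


R'=245/255≈0.9608, G'=96/255≈0.3765, B'=98/255≈0.3843
K = 1 - max(R',G',B') = 1 - 245/255 = 10/255 = 0.03921… → 0.04
(1-R'-K)/(1-K) simplifies to (max-R)/max with max = 245:
C = (245-245)/245 = 0/245 = 0 → 0.00
M = (245-96)/245 = 149/245 = 0.60816… → 0.61
Y = (245-98)/245 = 147/245 = 0.6 → 0.60
= CMYK(0.00, 0.61, 0.60, 0.04)


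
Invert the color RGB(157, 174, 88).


Invert: (255-R, 255-G, 255-B)
R: 255-157 = 98
G: 255-174 = 81
B: 255-88 = 167
= RGB(98, 81, 167)


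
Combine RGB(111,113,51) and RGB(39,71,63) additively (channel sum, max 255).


Additive: each channel = min(255, C₁+C₂)
R: 111+39 = 150 → 150
G: 113+71 = 184 → 184
B: 51+63 = 114 → 114
= RGB(150, 184, 114)


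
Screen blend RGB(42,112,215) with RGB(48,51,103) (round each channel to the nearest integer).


Screen: C = 255 - (255-A)×(255-B)/255, rounded to nearest integer
R: 255 - (255-42)×(255-48)/255 = 255 - 44091/255 ≈ 255 - 172.906 = 82.094 → 82
G: 255 - (255-112)×(255-51)/255 = 255 - 29172/255 ≈ 255 - 114.400 = 140.600 → 141
B: 255 - (255-215)×(255-103)/255 = 255 - 6080/255 ≈ 255 - 23.843 = 231.157 → 231
= RGB(82, 141, 231)


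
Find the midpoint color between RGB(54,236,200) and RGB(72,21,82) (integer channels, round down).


Midpoint: each channel = ⌊(C₁+C₂)/2⌋
R: ⌊(54+72)/2⌋ = 63
G: ⌊(236+21)/2⌋ = 128
B: ⌊(200+82)/2⌋ = 141
= RGB(63, 128, 141)


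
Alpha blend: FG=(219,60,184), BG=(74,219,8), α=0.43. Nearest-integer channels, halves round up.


C = α×F + (1-α)×B, with 1-α = 0.57
R: 0.43×219 + 0.57×74 = 94.17 + 42.18 = 136.35 → 136
G: 0.43×60 + 0.57×219 = 25.80 + 124.83 = 150.63 → 151
B: 0.43×184 + 0.57×8 = 79.12 + 4.56 = 83.68 → 84
= RGB(136, 151, 84)


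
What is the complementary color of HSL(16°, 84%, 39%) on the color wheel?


Complement = opposite side of color wheel = hue + 180°
H' = (16 + 180) mod 360 = 196°
S and L unchanged.
= HSL(196°, 84%, 39%)


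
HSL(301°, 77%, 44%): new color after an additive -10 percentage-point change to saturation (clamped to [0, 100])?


Original S = 77%
Adjustment = -10 percentage points
New S = 77 + (-10) = 67
Clamp to [0, 100] → 67
= HSL(301°, 67%, 44%)


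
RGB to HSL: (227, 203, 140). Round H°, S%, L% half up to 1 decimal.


Normalize: R'=227/255≈0.8902, G'=203/255≈0.7961, B'=140/255≈0.5490
Max=227/255, Min=140/255, Δ=Max-Min=87/255
L = (Max+Min)/2 = (227+140)/510 = 367/510 = 0.71960… → L = 72.0%
L > 0.5 → S = Δ/(2-Max-Min) = 87/(510-227-140) = 87/143 = 0.60839… → S = 60.8%
(the 1/255 factors cancel in S and H, so raw channel differences can be used)
Max is R' → H = 60 × (((G-B)/Δ) mod 6) = 60 × (((203-140)/87) mod 6)
  63/87 = 0.7241…
  H = 60 × 0.7241… = 43.448…° → H = 43.4°
= HSL(43.4°, 60.8%, 72.0%)


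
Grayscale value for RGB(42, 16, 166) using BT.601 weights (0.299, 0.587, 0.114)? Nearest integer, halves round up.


Gray = 0.299×R + 0.587×G + 0.114×B
Gray = 0.299×42 + 0.587×16 + 0.114×166
Gray = 12.558 + 9.392 + 18.924
Gray = 40.874 → round half up → 41
Gray = 41


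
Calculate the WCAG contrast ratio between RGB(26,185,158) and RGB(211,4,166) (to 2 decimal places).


Linearize each sRGB channel c=v/255: c/12.92 if c ≤ 0.04045 else ((c+0.055)/1.055)^2.4
L = 0.2126×R_lin + 0.7152×G_lin + 0.0722×B_lin
Color 1 (26,185,158):
  R=26: 26/255≈0.1020 > 0.04045 → ((0.1020+0.055)/1.055)^2.4 ≈ 0.01033
  G=185: 185/255≈0.7255 > 0.04045 → ((0.7255+0.055)/1.055)^2.4 ≈ 0.48515
  B=158: 158/255≈0.6196 > 0.04045 → ((0.6196+0.055)/1.055)^2.4 ≈ 0.34191
  L1 = 0.2126×0.01033 + 0.7152×0.48515 + 0.0722×0.34191 ≈ 0.37386
Color 2 (211,4,166):
  R=211: 211/255≈0.8275 > 0.04045 → ((0.8275+0.055)/1.055)^2.4 ≈ 0.65141
  G=4: 4/255≈0.0157 ≤ 0.04045 → 0.0157/12.92 ≈ 0.00121
  B=166: 166/255≈0.6510 > 0.04045 → ((0.6510+0.055)/1.055)^2.4 ≈ 0.38133
  L2 = 0.2126×0.65141 + 0.7152×0.00121 + 0.0722×0.38133 ≈ 0.16689
Lighter = 0.37386, Darker = 0.16689
Ratio = (L_lighter + 0.05) / (L_darker + 0.05)
Ratio = (0.37386 + 0.05) / (0.16689 + 0.05) = 0.42386 / 0.21689 ≈ 1.9543
Ratio ≈ 1.95:1


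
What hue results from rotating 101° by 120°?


New hue = (H + rotation) mod 360
New hue = (101 + 120) mod 360
= 221 mod 360
= 221°


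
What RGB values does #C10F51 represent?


C1 → 193 (R)
0F → 15 (G)
51 → 81 (B)
= RGB(193, 15, 81)


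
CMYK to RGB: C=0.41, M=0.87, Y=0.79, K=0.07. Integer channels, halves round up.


R = 255 × (1-C) × (1-K) = 255 × 0.59 × 0.93 = 139.9185 → 140
G = 255 × (1-M) × (1-K) = 255 × 0.13 × 0.93 = 30.8295 → 31
B = 255 × (1-Y) × (1-K) = 255 × 0.21 × 0.93 = 49.8015 → 50
= RGB(140, 31, 50)


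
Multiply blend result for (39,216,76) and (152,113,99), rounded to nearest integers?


Multiply: C = A×B/255, rounded to nearest integer
R: 39×152/255 = 5928/255 ≈ 23.247 → 23
G: 216×113/255 = 24408/255 ≈ 95.718 → 96
B: 76×99/255 = 7524/255 ≈ 29.506 → 30
= RGB(23, 96, 30)


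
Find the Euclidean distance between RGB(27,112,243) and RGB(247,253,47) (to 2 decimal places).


d = √[(R₁-R₂)² + (G₁-G₂)² + (B₁-B₂)²]
d = √[(27-247)² + (112-253)² + (243-47)²]
d = √[48400 + 19881 + 38416]
d = √106697
d ≈ 326.65


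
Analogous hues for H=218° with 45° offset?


Base hue: 218°
Left analog: (218 - 45) mod 360 = 173°
Right analog: (218 + 45) mod 360 = 263°
Analogous hues = 173° and 263°


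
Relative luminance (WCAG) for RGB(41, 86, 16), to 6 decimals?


Linearize each channel (sRGB transfer function): c = v/255; c_lin = c/12.92 if c ≤ 0.04045, else ((c+0.055)/1.055)^2.4
  R: 41/255 ≈ 0.160784 > 0.04045 → ((0.160784+0.055)/1.055)^2.4 ≈ 0.022174
  G: 86/255 ≈ 0.337255 > 0.04045 → ((0.337255+0.055)/1.055)^2.4 ≈ 0.093059
  B: 16/255 ≈ 0.062745 > 0.04045 → ((0.062745+0.055)/1.055)^2.4 ≈ 0.005182
R_lin = 0.022174, G_lin = 0.093059, B_lin = 0.005182
L = 0.2126×R + 0.7152×G + 0.0722×B
L = 0.2126×0.022174 + 0.7152×0.093059 + 0.0722×0.005182
L ≈ 0.071644


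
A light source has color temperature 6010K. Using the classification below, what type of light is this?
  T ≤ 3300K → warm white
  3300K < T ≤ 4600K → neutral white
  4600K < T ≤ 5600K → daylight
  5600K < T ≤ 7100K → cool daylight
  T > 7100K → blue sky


Temperature: 6010K
5600K < 6010K ≤ 7100K → cool daylight
Classification: cool daylight


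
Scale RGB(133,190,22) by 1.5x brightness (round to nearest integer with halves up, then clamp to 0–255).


Multiply each channel by 1.5, round half up, clamp to [0, 255]
R: 133×1.5 = 199.5 → round → 200
G: 190×1.5 = 285 → clamp → 255
B: 22×1.5 = 33
= RGB(200, 255, 33)


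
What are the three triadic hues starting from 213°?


Triadic: equally spaced at 120° intervals
H1 = 213°
H2 = (213 + 120) mod 360 = 333°
H3 = (213 + 240) mod 360 = 93°
Triadic = 213°, 333°, 93°


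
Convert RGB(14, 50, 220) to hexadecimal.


R = 14 → 0E (hex)
G = 50 → 32 (hex)
B = 220 → DC (hex)
Hex = #0E32DC


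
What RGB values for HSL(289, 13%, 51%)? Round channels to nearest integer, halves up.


H=289°, S=0.13, L=0.51
C = (1-|2L-1|)×S = (1-|0.02|)×0.13 = 0.1274
H' = H/60 = 289/60 ≈ 4.8167; X = C×(1-|H' mod 2 - 1|) ≈ 0.1040
m = L - C/2 = 0.51 - 0.0637 = 0.4463
Sector ⌊H'⌋ = 4 → (R',G',B') = (≈0.1040, 0.0, 0.1274)
RGB = ((R'+m)×255, (G'+m)×255, (B'+m)×255) = (140.33755, 113.8065, 146.2935)
Round half up → RGB(140, 114, 146)


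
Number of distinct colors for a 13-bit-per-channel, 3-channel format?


Total bits = 13 bits/channel × 3 channels = 39 bits
Distinct colors = 2^39
= 549,755,813,888 colors


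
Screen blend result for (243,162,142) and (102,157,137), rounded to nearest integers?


Screen: C = 255 - (255-A)×(255-B)/255, rounded to nearest integer
R: 255 - (255-243)×(255-102)/255 = 255 - 1836/255 ≈ 255 - 7.200 = 247.800 → 248
G: 255 - (255-162)×(255-157)/255 = 255 - 9114/255 ≈ 255 - 35.741 = 219.259 → 219
B: 255 - (255-142)×(255-137)/255 = 255 - 13334/255 ≈ 255 - 52.290 = 202.710 → 203
= RGB(248, 219, 203)


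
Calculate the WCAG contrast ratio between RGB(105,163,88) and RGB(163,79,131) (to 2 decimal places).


Linearize each sRGB channel c=v/255: c/12.92 if c ≤ 0.04045 else ((c+0.055)/1.055)^2.4
L = 0.2126×R_lin + 0.7152×G_lin + 0.0722×B_lin
Color 1 (105,163,88):
  R=105: 105/255≈0.4118 > 0.04045 → ((0.4118+0.055)/1.055)^2.4 ≈ 0.14126
  G=163: 163/255≈0.6392 > 0.04045 → ((0.6392+0.055)/1.055)^2.4 ≈ 0.36625
  B=88: 88/255≈0.3451 > 0.04045 → ((0.3451+0.055)/1.055)^2.4 ≈ 0.09759
  L1 = 0.2126×0.14126 + 0.7152×0.36625 + 0.0722×0.09759 ≈ 0.29902
Color 2 (163,79,131):
  R=163: 163/255≈0.6392 > 0.04045 → ((0.6392+0.055)/1.055)^2.4 ≈ 0.36625
  G=79: 79/255≈0.3098 > 0.04045 → ((0.3098+0.055)/1.055)^2.4 ≈ 0.07819
  B=131: 131/255≈0.5137 > 0.04045 → ((0.5137+0.055)/1.055)^2.4 ≈ 0.22697
  L2 = 0.2126×0.36625 + 0.7152×0.07819 + 0.0722×0.22697 ≈ 0.15017
Lighter = 0.29902, Darker = 0.15017
Ratio = (L_lighter + 0.05) / (L_darker + 0.05)
Ratio = (0.29902 + 0.05) / (0.15017 + 0.05) = 0.34902 / 0.20017 ≈ 1.7436
Ratio ≈ 1.74:1


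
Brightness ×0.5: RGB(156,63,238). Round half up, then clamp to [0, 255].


Multiply each channel by 0.5, round half up, clamp to [0, 255]
R: 156×0.5 = 78
G: 63×0.5 = 31.5 → round → 32
B: 238×0.5 = 119
= RGB(78, 32, 119)


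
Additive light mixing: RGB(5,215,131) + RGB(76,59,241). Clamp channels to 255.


Additive: each channel = min(255, C₁+C₂)
R: 5+76 = 81 → 81
G: 215+59 = 274 → 255
B: 131+241 = 372 → 255
= RGB(81, 255, 255)


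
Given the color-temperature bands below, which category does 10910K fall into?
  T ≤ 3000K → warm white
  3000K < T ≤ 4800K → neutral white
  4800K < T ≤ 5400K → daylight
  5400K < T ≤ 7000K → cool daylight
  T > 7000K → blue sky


Temperature: 10910K
10910K > 7000K → blue sky
Classification: blue sky


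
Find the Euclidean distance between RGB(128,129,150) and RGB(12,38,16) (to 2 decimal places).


d = √[(R₁-R₂)² + (G₁-G₂)² + (B₁-B₂)²]
d = √[(128-12)² + (129-38)² + (150-16)²]
d = √[13456 + 8281 + 17956]
d = √39693
d ≈ 199.23


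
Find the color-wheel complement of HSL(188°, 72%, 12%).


Complement = opposite side of color wheel = hue + 180°
H' = (188 + 180) mod 360 = 8°
S and L unchanged.
= HSL(8°, 72%, 12%)


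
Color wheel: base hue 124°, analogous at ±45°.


Base hue: 124°
Left analog: (124 - 45) mod 360 = 79°
Right analog: (124 + 45) mod 360 = 169°
Analogous hues = 79° and 169°


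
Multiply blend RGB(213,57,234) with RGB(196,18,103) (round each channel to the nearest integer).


Multiply: C = A×B/255, rounded to nearest integer
R: 213×196/255 = 41748/255 ≈ 163.718 → 164
G: 57×18/255 = 1026/255 ≈ 4.024 → 4
B: 234×103/255 = 24102/255 ≈ 94.518 → 95
= RGB(164, 4, 95)


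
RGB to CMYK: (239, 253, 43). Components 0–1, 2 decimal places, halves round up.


R'=239/255≈0.9373, G'=253/255≈0.9922, B'=43/255≈0.1686
K = 1 - max(R',G',B') = 1 - 253/255 = 2/255 = 0.00784… → 0.01
(1-R'-K)/(1-K) simplifies to (max-R)/max with max = 253:
C = (253-239)/253 = 14/253 = 0.05533… → 0.06
M = (253-253)/253 = 0/253 = 0 → 0.00
Y = (253-43)/253 = 210/253 = 0.83003… → 0.83
= CMYK(0.06, 0.00, 0.83, 0.01)


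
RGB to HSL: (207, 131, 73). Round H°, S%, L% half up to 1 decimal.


Normalize: R'=207/255≈0.8118, G'=131/255≈0.5137, B'=73/255≈0.2863
Max=207/255, Min=73/255, Δ=Max-Min=134/255
L = (Max+Min)/2 = (207+73)/510 = 280/510 = 0.54901… → L = 54.9%
L > 0.5 → S = Δ/(2-Max-Min) = 134/(510-207-73) = 134/230 = 0.58260… → S = 58.3%
(the 1/255 factors cancel in S and H, so raw channel differences can be used)
Max is R' → H = 60 × (((G-B)/Δ) mod 6) = 60 × (((131-73)/134) mod 6)
  58/134 = 0.4328…
  H = 60 × 0.4328… = 25.970…° → H = 26.0°
= HSL(26.0°, 58.3%, 54.9%)


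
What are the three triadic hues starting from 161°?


Triadic: equally spaced at 120° intervals
H1 = 161°
H2 = (161 + 120) mod 360 = 281°
H3 = (161 + 240) mod 360 = 41°
Triadic = 161°, 281°, 41°


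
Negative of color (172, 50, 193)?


Invert: (255-R, 255-G, 255-B)
R: 255-172 = 83
G: 255-50 = 205
B: 255-193 = 62
= RGB(83, 205, 62)


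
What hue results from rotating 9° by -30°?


New hue = (H + rotation) mod 360
New hue = (9 -30) mod 360
= -21 mod 360
= 339°


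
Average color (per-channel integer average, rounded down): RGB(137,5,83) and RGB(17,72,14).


Midpoint: each channel = ⌊(C₁+C₂)/2⌋
R: ⌊(137+17)/2⌋ = 77
G: ⌊(5+72)/2⌋ = 38
B: ⌊(83+14)/2⌋ = 48
= RGB(77, 38, 48)


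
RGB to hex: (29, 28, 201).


R = 29 → 1D (hex)
G = 28 → 1C (hex)
B = 201 → C9 (hex)
Hex = #1D1CC9


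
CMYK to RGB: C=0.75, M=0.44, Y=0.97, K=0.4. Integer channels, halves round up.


R = 255 × (1-C) × (1-K) = 255 × 0.25 × 0.60 = 38.25 → 38
G = 255 × (1-M) × (1-K) = 255 × 0.56 × 0.60 = 85.68 → 86
B = 255 × (1-Y) × (1-K) = 255 × 0.03 × 0.60 = 4.59 → 5
= RGB(38, 86, 5)


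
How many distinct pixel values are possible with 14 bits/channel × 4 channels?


Total bits = 14 bits/channel × 4 channels = 56 bits
Distinct pixel values = 2^56
= 72,057,594,037,927,936 pixel values


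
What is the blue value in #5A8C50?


Color: #5A8C50
R = 5A = 90
G = 8C = 140
B = 50 = 80
Blue = 80


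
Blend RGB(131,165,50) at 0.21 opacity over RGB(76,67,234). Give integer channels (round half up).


C = α×F + (1-α)×B, with 1-α = 0.79
R: 0.21×131 + 0.79×76 = 27.51 + 60.04 = 87.55 → 88
G: 0.21×165 + 0.79×67 = 34.65 + 52.93 = 87.58 → 88
B: 0.21×50 + 0.79×234 = 10.50 + 184.86 = 195.36 → 195
= RGB(88, 88, 195)


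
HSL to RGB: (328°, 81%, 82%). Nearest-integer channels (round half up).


H=328°, S=0.81, L=0.82
C = (1-|2L-1|)×S = (1-|0.64|)×0.81 = 0.2916
H' = H/60 = 328/60 ≈ 5.4667; X = C×(1-|H' mod 2 - 1|) = 0.15552
m = L - C/2 = 0.82 - 0.1458 = 0.6742
Sector ⌊H'⌋ = 5 → (R',G',B') = (0.2916, 0.0, 0.15552)
RGB = ((R'+m)×255, (G'+m)×255, (B'+m)×255) = (246.279, 171.921, 211.5786)
Round half up → RGB(246, 172, 212)


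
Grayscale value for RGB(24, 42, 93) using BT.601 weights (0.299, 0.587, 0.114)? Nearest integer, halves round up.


Gray = 0.299×R + 0.587×G + 0.114×B
Gray = 0.299×24 + 0.587×42 + 0.114×93
Gray = 7.176 + 24.654 + 10.602
Gray = 42.432 → round half up → 42
Gray = 42


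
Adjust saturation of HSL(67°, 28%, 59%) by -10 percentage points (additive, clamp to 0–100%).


Original S = 28%
Adjustment = -10 percentage points
New S = 28 + (-10) = 18
Clamp to [0, 100] → 18
= HSL(67°, 18%, 59%)


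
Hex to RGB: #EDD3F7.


ED → 237 (R)
D3 → 211 (G)
F7 → 247 (B)
= RGB(237, 211, 247)


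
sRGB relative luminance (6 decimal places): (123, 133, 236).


Linearize each channel (sRGB transfer function): c = v/255; c_lin = c/12.92 if c ≤ 0.04045, else ((c+0.055)/1.055)^2.4
  R: 123/255 ≈ 0.482353 > 0.04045 → ((0.482353+0.055)/1.055)^2.4 ≈ 0.198069
  G: 133/255 ≈ 0.521569 > 0.04045 → ((0.521569+0.055)/1.055)^2.4 ≈ 0.234551
  B: 236/255 ≈ 0.925490 > 0.04045 → ((0.925490+0.055)/1.055)^2.4 ≈ 0.838799
R_lin = 0.198069, G_lin = 0.234551, B_lin = 0.838799
L = 0.2126×R + 0.7152×G + 0.0722×B
L = 0.2126×0.198069 + 0.7152×0.234551 + 0.0722×0.838799
L ≈ 0.270421


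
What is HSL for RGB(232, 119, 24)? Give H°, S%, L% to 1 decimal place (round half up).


Normalize: R'=232/255≈0.9098, G'=119/255≈0.4667, B'=24/255≈0.0941
Max=232/255, Min=24/255, Δ=Max-Min=208/255
L = (Max+Min)/2 = (232+24)/510 = 256/510 = 0.50196… → L = 50.2%
L > 0.5 → S = Δ/(2-Max-Min) = 208/(510-232-24) = 208/254 = 0.81889… → S = 81.9%
(the 1/255 factors cancel in S and H, so raw channel differences can be used)
Max is R' → H = 60 × (((G-B)/Δ) mod 6) = 60 × (((119-24)/208) mod 6)
  95/208 = 0.4567…
  H = 60 × 0.4567… = 27.403…° → H = 27.4°
= HSL(27.4°, 81.9%, 50.2%)


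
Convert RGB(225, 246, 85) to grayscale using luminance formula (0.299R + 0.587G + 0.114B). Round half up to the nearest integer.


Gray = 0.299×R + 0.587×G + 0.114×B
Gray = 0.299×225 + 0.587×246 + 0.114×85
Gray = 67.275 + 144.402 + 9.690
Gray = 221.367 → round half up → 221
Gray = 221


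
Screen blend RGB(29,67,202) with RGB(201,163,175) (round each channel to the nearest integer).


Screen: C = 255 - (255-A)×(255-B)/255, rounded to nearest integer
R: 255 - (255-29)×(255-201)/255 = 255 - 12204/255 ≈ 255 - 47.859 = 207.141 → 207
G: 255 - (255-67)×(255-163)/255 = 255 - 17296/255 ≈ 255 - 67.827 = 187.173 → 187
B: 255 - (255-202)×(255-175)/255 = 255 - 4240/255 ≈ 255 - 16.627 = 238.373 → 238
= RGB(207, 187, 238)


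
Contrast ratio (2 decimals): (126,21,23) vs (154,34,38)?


Linearize each sRGB channel c=v/255: c/12.92 if c ≤ 0.04045 else ((c+0.055)/1.055)^2.4
L = 0.2126×R_lin + 0.7152×G_lin + 0.0722×B_lin
Color 1 (126,21,23):
  R=126: 126/255≈0.4941 > 0.04045 → ((0.4941+0.055)/1.055)^2.4 ≈ 0.20864
  G=21: 21/255≈0.0824 > 0.04045 → ((0.0824+0.055)/1.055)^2.4 ≈ 0.00750
  B=23: 23/255≈0.0902 > 0.04045 → ((0.0902+0.055)/1.055)^2.4 ≈ 0.00857
  L1 = 0.2126×0.20864 + 0.7152×0.00750 + 0.0722×0.00857 ≈ 0.05034
Color 2 (154,34,38):
  R=154: 154/255≈0.6039 > 0.04045 → ((0.6039+0.055)/1.055)^2.4 ≈ 0.32314
  G=34: 34/255≈0.1333 > 0.04045 → ((0.1333+0.055)/1.055)^2.4 ≈ 0.01600
  B=38: 38/255≈0.1490 > 0.04045 → ((0.1490+0.055)/1.055)^2.4 ≈ 0.01938
  L2 = 0.2126×0.32314 + 0.7152×0.01600 + 0.0722×0.01938 ≈ 0.08154
Lighter = 0.08154, Darker = 0.05034
Ratio = (L_lighter + 0.05) / (L_darker + 0.05)
Ratio = (0.08154 + 0.05) / (0.05034 + 0.05) = 0.13154 / 0.10034 ≈ 1.3110
Ratio ≈ 1.31:1


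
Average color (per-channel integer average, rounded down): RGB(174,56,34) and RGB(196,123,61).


Midpoint: each channel = ⌊(C₁+C₂)/2⌋
R: ⌊(174+196)/2⌋ = 185
G: ⌊(56+123)/2⌋ = 89
B: ⌊(34+61)/2⌋ = 47
= RGB(185, 89, 47)


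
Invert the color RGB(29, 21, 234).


Invert: (255-R, 255-G, 255-B)
R: 255-29 = 226
G: 255-21 = 234
B: 255-234 = 21
= RGB(226, 234, 21)


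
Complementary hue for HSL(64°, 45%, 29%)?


Complement = opposite side of color wheel = hue + 180°
H' = (64 + 180) mod 360 = 244°
S and L unchanged.
= HSL(244°, 45%, 29%)


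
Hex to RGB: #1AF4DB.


1A → 26 (R)
F4 → 244 (G)
DB → 219 (B)
= RGB(26, 244, 219)


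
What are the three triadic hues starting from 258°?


Triadic: equally spaced at 120° intervals
H1 = 258°
H2 = (258 + 120) mod 360 = 18°
H3 = (258 + 240) mod 360 = 138°
Triadic = 258°, 18°, 138°


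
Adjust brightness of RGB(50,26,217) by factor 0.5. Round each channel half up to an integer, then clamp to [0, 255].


Multiply each channel by 0.5, round half up, clamp to [0, 255]
R: 50×0.5 = 25
G: 26×0.5 = 13
B: 217×0.5 = 108.5 → round → 109
= RGB(25, 13, 109)


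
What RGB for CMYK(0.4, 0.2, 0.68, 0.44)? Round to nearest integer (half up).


R = 255 × (1-C) × (1-K) = 255 × 0.60 × 0.56 = 85.68 → 86
G = 255 × (1-M) × (1-K) = 255 × 0.80 × 0.56 = 114.24 → 114
B = 255 × (1-Y) × (1-K) = 255 × 0.32 × 0.56 = 45.696 → 46
= RGB(86, 114, 46)


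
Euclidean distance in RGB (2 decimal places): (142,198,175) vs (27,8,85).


d = √[(R₁-R₂)² + (G₁-G₂)² + (B₁-B₂)²]
d = √[(142-27)² + (198-8)² + (175-85)²]
d = √[13225 + 36100 + 8100]
d = √57425
d ≈ 239.64


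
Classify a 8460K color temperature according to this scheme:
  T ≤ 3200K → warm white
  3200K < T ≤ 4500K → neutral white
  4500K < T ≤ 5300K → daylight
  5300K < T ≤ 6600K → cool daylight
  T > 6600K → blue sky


Temperature: 8460K
8460K > 6600K → blue sky
Classification: blue sky


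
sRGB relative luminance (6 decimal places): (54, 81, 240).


Linearize each channel (sRGB transfer function): c = v/255; c_lin = c/12.92 if c ≤ 0.04045, else ((c+0.055)/1.055)^2.4
  R: 54/255 ≈ 0.211765 > 0.04045 → ((0.211765+0.055)/1.055)^2.4 ≈ 0.036889
  G: 81/255 ≈ 0.317647 > 0.04045 → ((0.317647+0.055)/1.055)^2.4 ≈ 0.082283
  B: 240/255 ≈ 0.941176 > 0.04045 → ((0.941176+0.055)/1.055)^2.4 ≈ 0.871367
R_lin = 0.036889, G_lin = 0.082283, B_lin = 0.871367
L = 0.2126×R + 0.7152×G + 0.0722×B
L = 0.2126×0.036889 + 0.7152×0.082283 + 0.0722×0.871367
L ≈ 0.129604


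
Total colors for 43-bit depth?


Colors = 2^bits = 2^43
= 8,796,093,022,208 colors


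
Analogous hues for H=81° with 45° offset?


Base hue: 81°
Left analog: (81 - 45) mod 360 = 36°
Right analog: (81 + 45) mod 360 = 126°
Analogous hues = 36° and 126°


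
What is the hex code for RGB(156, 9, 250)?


R = 156 → 9C (hex)
G = 9 → 09 (hex)
B = 250 → FA (hex)
Hex = #9C09FA


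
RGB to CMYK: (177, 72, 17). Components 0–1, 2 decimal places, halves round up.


R'=177/255≈0.6941, G'=72/255≈0.2824, B'=17/255≈0.0667
K = 1 - max(R',G',B') = 1 - 177/255 = 78/255 = 0.30588… → 0.31
(1-R'-K)/(1-K) simplifies to (max-R)/max with max = 177:
C = (177-177)/177 = 0/177 = 0 → 0.00
M = (177-72)/177 = 105/177 = 0.59322… → 0.59
Y = (177-17)/177 = 160/177 = 0.90395… → 0.90
= CMYK(0.00, 0.59, 0.90, 0.31)


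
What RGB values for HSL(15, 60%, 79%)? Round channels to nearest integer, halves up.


H=15°, S=0.60, L=0.79
C = (1-|2L-1|)×S = (1-|0.58|)×0.60 = 0.252
H' = H/60 = 15/60 ≈ 0.2500; X = C×(1-|H' mod 2 - 1|) = 0.063
m = L - C/2 = 0.79 - 0.126 = 0.664
Sector ⌊H'⌋ = 0 → (R',G',B') = (0.252, 0.063, 0.0)
RGB = ((R'+m)×255, (G'+m)×255, (B'+m)×255) = (233.58, 185.385, 169.32)
Round half up → RGB(234, 185, 169)


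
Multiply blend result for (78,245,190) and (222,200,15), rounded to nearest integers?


Multiply: C = A×B/255, rounded to nearest integer
R: 78×222/255 = 17316/255 ≈ 67.906 → 68
G: 245×200/255 = 49000/255 ≈ 192.157 → 192
B: 190×15/255 = 2850/255 ≈ 11.176 → 11
= RGB(68, 192, 11)


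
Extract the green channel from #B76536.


Color: #B76536
R = B7 = 183
G = 65 = 101
B = 36 = 54
Green = 101


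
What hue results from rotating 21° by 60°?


New hue = (H + rotation) mod 360
New hue = (21 + 60) mod 360
= 81 mod 360
= 81°


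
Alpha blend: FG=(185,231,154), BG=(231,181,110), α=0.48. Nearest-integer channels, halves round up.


C = α×F + (1-α)×B, with 1-α = 0.52
R: 0.48×185 + 0.52×231 = 88.80 + 120.12 = 208.92 → 209
G: 0.48×231 + 0.52×181 = 110.88 + 94.12 = 205.00 → 205
B: 0.48×154 + 0.52×110 = 73.92 + 57.20 = 131.12 → 131
= RGB(209, 205, 131)


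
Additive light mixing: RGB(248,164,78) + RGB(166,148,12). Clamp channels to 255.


Additive: each channel = min(255, C₁+C₂)
R: 248+166 = 414 → 255
G: 164+148 = 312 → 255
B: 78+12 = 90 → 90
= RGB(255, 255, 90)


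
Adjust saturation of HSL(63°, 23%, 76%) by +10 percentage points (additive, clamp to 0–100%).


Original S = 23%
Adjustment = +10 percentage points
New S = 23 + (10) = 33
Clamp to [0, 100] → 33
= HSL(63°, 33%, 76%)


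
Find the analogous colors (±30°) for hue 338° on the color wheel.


Base hue: 338°
Left analog: (338 - 30) mod 360 = 308°
Right analog: (338 + 30) mod 360 = 8°
Analogous hues = 308° and 8°


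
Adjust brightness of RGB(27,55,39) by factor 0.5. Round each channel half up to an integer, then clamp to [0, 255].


Multiply each channel by 0.5, round half up, clamp to [0, 255]
R: 27×0.5 = 13.5 → round → 14
G: 55×0.5 = 27.5 → round → 28
B: 39×0.5 = 19.5 → round → 20
= RGB(14, 28, 20)


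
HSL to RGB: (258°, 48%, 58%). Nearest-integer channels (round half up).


H=258°, S=0.48, L=0.58
C = (1-|2L-1|)×S = (1-|0.16|)×0.48 = 0.4032
H' = H/60 = 258/60 ≈ 4.3000; X = C×(1-|H' mod 2 - 1|) = 0.12096
m = L - C/2 = 0.58 - 0.2016 = 0.3784
Sector ⌊H'⌋ = 4 → (R',G',B') = (0.12096, 0.0, 0.4032)
RGB = ((R'+m)×255, (G'+m)×255, (B'+m)×255) = (127.3368, 96.492, 199.308)
Round half up → RGB(127, 96, 199)


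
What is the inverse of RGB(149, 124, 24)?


Invert: (255-R, 255-G, 255-B)
R: 255-149 = 106
G: 255-124 = 131
B: 255-24 = 231
= RGB(106, 131, 231)


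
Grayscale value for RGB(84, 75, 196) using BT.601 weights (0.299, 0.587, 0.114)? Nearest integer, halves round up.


Gray = 0.299×R + 0.587×G + 0.114×B
Gray = 0.299×84 + 0.587×75 + 0.114×196
Gray = 25.116 + 44.025 + 22.344
Gray = 91.485 → round half up → 91
Gray = 91


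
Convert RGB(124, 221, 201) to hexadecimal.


R = 124 → 7C (hex)
G = 221 → DD (hex)
B = 201 → C9 (hex)
Hex = #7CDDC9


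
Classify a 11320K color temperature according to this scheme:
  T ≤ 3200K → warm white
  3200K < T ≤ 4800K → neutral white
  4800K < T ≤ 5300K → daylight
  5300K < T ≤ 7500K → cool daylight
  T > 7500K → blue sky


Temperature: 11320K
11320K > 7500K → blue sky
Classification: blue sky


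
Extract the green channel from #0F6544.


Color: #0F6544
R = 0F = 15
G = 65 = 101
B = 44 = 68
Green = 101


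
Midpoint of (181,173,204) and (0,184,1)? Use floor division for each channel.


Midpoint: each channel = ⌊(C₁+C₂)/2⌋
R: ⌊(181+0)/2⌋ = 90
G: ⌊(173+184)/2⌋ = 178
B: ⌊(204+1)/2⌋ = 102
= RGB(90, 178, 102)


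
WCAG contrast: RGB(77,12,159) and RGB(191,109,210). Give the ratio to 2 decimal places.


Linearize each sRGB channel c=v/255: c/12.92 if c ≤ 0.04045 else ((c+0.055)/1.055)^2.4
L = 0.2126×R_lin + 0.7152×G_lin + 0.0722×B_lin
Color 1 (77,12,159):
  R=77: 77/255≈0.3020 > 0.04045 → ((0.3020+0.055)/1.055)^2.4 ≈ 0.07421
  G=12: 12/255≈0.0471 > 0.04045 → ((0.0471+0.055)/1.055)^2.4 ≈ 0.00368
  B=159: 159/255≈0.6235 > 0.04045 → ((0.6235+0.055)/1.055)^2.4 ≈ 0.34670
  L1 = 0.2126×0.07421 + 0.7152×0.00368 + 0.0722×0.34670 ≈ 0.04344
Color 2 (191,109,210):
  R=191: 191/255≈0.7490 > 0.04045 → ((0.7490+0.055)/1.055)^2.4 ≈ 0.52100
  G=109: 109/255≈0.4275 > 0.04045 → ((0.4275+0.055)/1.055)^2.4 ≈ 0.15293
  B=210: 210/255≈0.8235 > 0.04045 → ((0.8235+0.055)/1.055)^2.4 ≈ 0.64448
  L2 = 0.2126×0.52100 + 0.7152×0.15293 + 0.0722×0.64448 ≈ 0.26667
Lighter = 0.26667, Darker = 0.04344
Ratio = (L_lighter + 0.05) / (L_darker + 0.05)
Ratio = (0.26667 + 0.05) / (0.04344 + 0.05) = 0.31667 / 0.09344 ≈ 3.3890
Ratio ≈ 3.39:1


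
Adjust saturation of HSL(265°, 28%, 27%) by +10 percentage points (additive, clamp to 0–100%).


Original S = 28%
Adjustment = +10 percentage points
New S = 28 + (10) = 38
Clamp to [0, 100] → 38
= HSL(265°, 38%, 27%)


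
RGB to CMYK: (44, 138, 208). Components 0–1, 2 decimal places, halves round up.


R'=44/255≈0.1725, G'=138/255≈0.5412, B'=208/255≈0.8157
K = 1 - max(R',G',B') = 1 - 208/255 = 47/255 = 0.18431… → 0.18
(1-R'-K)/(1-K) simplifies to (max-R)/max with max = 208:
C = (208-44)/208 = 164/208 = 0.78846… → 0.79
M = (208-138)/208 = 70/208 = 0.33653… → 0.34
Y = (208-208)/208 = 0/208 = 0 → 0.00
= CMYK(0.79, 0.34, 0.00, 0.18)


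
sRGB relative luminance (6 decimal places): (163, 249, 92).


Linearize each channel (sRGB transfer function): c = v/255; c_lin = c/12.92 if c ≤ 0.04045, else ((c+0.055)/1.055)^2.4
  R: 163/255 ≈ 0.639216 > 0.04045 → ((0.639216+0.055)/1.055)^2.4 ≈ 0.366253
  G: 249/255 ≈ 0.976471 > 0.04045 → ((0.976471+0.055)/1.055)^2.4 ≈ 0.947307
  B: 92/255 ≈ 0.360784 > 0.04045 → ((0.360784+0.055)/1.055)^2.4 ≈ 0.107023
R_lin = 0.366253, G_lin = 0.947307, B_lin = 0.107023
L = 0.2126×R + 0.7152×G + 0.0722×B
L = 0.2126×0.366253 + 0.7152×0.947307 + 0.0722×0.107023
L ≈ 0.763106


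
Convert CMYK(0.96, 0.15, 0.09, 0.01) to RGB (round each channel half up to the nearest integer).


R = 255 × (1-C) × (1-K) = 255 × 0.04 × 0.99 = 10.098 → 10
G = 255 × (1-M) × (1-K) = 255 × 0.85 × 0.99 = 214.5825 → 215
B = 255 × (1-Y) × (1-K) = 255 × 0.91 × 0.99 = 229.7295 → 230
= RGB(10, 215, 230)


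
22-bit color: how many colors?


Colors = 2^bits = 2^22
= 4,194,304 colors


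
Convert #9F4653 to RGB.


9F → 159 (R)
46 → 70 (G)
53 → 83 (B)
= RGB(159, 70, 83)


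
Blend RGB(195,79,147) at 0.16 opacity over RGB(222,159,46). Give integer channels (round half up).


C = α×F + (1-α)×B, with 1-α = 0.84
R: 0.16×195 + 0.84×222 = 31.20 + 186.48 = 217.68 → 218
G: 0.16×79 + 0.84×159 = 12.64 + 133.56 = 146.20 → 146
B: 0.16×147 + 0.84×46 = 23.52 + 38.64 = 62.16 → 62
= RGB(218, 146, 62)


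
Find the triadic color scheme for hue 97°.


Triadic: equally spaced at 120° intervals
H1 = 97°
H2 = (97 + 120) mod 360 = 217°
H3 = (97 + 240) mod 360 = 337°
Triadic = 97°, 217°, 337°


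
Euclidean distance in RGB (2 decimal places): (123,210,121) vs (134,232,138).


d = √[(R₁-R₂)² + (G₁-G₂)² + (B₁-B₂)²]
d = √[(123-134)² + (210-232)² + (121-138)²]
d = √[121 + 484 + 289]
d = √894
d ≈ 29.90


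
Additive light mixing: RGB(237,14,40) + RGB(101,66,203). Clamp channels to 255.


Additive: each channel = min(255, C₁+C₂)
R: 237+101 = 338 → 255
G: 14+66 = 80 → 80
B: 40+203 = 243 → 243
= RGB(255, 80, 243)


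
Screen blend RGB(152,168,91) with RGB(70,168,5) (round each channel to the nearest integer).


Screen: C = 255 - (255-A)×(255-B)/255, rounded to nearest integer
R: 255 - (255-152)×(255-70)/255 = 255 - 19055/255 ≈ 255 - 74.725 = 180.275 → 180
G: 255 - (255-168)×(255-168)/255 = 255 - 7569/255 ≈ 255 - 29.682 = 225.318 → 225
B: 255 - (255-91)×(255-5)/255 = 255 - 41000/255 ≈ 255 - 160.784 = 94.216 → 94
= RGB(180, 225, 94)


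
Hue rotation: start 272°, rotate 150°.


New hue = (H + rotation) mod 360
New hue = (272 + 150) mod 360
= 422 mod 360
= 62°


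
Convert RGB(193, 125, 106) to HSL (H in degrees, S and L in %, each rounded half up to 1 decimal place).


Normalize: R'=193/255≈0.7569, G'=125/255≈0.4902, B'=106/255≈0.4157
Max=193/255, Min=106/255, Δ=Max-Min=87/255
L = (Max+Min)/2 = (193+106)/510 = 299/510 = 0.58627… → L = 58.6%
L > 0.5 → S = Δ/(2-Max-Min) = 87/(510-193-106) = 87/211 = 0.41232… → S = 41.2%
(the 1/255 factors cancel in S and H, so raw channel differences can be used)
Max is R' → H = 60 × (((G-B)/Δ) mod 6) = 60 × (((125-106)/87) mod 6)
  19/87 = 0.2183…
  H = 60 × 0.2183… = 13.103…° → H = 13.1°
= HSL(13.1°, 41.2%, 58.6%)


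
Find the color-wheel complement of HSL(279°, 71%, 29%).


Complement = opposite side of color wheel = hue + 180°
H' = (279 + 180) mod 360 = 99°
S and L unchanged.
= HSL(99°, 71%, 29%)


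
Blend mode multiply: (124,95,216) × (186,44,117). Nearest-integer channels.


Multiply: C = A×B/255, rounded to nearest integer
R: 124×186/255 = 23064/255 ≈ 90.447 → 90
G: 95×44/255 = 4180/255 ≈ 16.392 → 16
B: 216×117/255 = 25272/255 ≈ 99.106 → 99
= RGB(90, 16, 99)


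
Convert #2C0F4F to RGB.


2C → 44 (R)
0F → 15 (G)
4F → 79 (B)
= RGB(44, 15, 79)


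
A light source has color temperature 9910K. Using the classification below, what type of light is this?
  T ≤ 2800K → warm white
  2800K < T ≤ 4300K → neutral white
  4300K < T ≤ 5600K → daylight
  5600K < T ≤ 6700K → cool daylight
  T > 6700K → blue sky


Temperature: 9910K
9910K > 6700K → blue sky
Classification: blue sky


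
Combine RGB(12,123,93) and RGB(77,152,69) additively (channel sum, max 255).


Additive: each channel = min(255, C₁+C₂)
R: 12+77 = 89 → 89
G: 123+152 = 275 → 255
B: 93+69 = 162 → 162
= RGB(89, 255, 162)


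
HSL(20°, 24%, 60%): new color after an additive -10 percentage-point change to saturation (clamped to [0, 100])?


Original S = 24%
Adjustment = -10 percentage points
New S = 24 + (-10) = 14
Clamp to [0, 100] → 14
= HSL(20°, 14%, 60%)
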